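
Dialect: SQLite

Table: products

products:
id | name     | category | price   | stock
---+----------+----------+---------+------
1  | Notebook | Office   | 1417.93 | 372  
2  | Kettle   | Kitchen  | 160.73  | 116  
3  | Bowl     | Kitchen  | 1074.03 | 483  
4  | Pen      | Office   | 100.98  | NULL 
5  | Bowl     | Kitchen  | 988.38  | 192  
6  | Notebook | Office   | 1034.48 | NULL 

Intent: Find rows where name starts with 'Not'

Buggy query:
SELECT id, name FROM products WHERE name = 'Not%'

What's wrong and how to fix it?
Bug: Wildcards only work with LIKE; '=' treats '%' as a literal character

Fix: Use LIKE for wildcard pattern matching

Corrected query:
SELECT id, name FROM products WHERE name LIKE 'Not%'

Result:
id | name    
---+---------
1  | Notebook
6  | Notebook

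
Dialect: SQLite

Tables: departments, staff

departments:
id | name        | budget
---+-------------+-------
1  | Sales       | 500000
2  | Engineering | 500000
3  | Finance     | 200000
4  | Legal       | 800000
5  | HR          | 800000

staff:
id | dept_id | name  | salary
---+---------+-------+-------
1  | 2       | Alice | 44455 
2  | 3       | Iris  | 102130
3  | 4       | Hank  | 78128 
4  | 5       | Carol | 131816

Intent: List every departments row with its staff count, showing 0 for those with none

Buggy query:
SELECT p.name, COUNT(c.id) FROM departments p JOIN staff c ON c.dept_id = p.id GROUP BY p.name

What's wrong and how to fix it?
Bug: INNER JOIN drops departments rows that have no matching staff rows

Fix: Switch to LEFT JOIN to retain unmatched parent rows

Corrected query:
SELECT p.name, COUNT(c.id) FROM departments p LEFT JOIN staff c ON c.dept_id = p.id GROUP BY p.name

Result:
name        | COUNT(c.id)
------------+------------
Engineering | 1          
Finance     | 1          
HR          | 1          
Legal       | 1          
Sales       | 0          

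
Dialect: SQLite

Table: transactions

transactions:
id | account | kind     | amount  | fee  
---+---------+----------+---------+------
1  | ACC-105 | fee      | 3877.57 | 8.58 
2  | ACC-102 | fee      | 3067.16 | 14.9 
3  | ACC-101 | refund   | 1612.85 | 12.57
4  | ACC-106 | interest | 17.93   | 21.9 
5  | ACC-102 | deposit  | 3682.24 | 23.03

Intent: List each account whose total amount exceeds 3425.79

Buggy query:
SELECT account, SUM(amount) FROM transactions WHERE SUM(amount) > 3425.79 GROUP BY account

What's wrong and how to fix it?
Bug: SUM(amount) is an aggregate, but WHERE filters rows before aggregation

Fix: Use HAVING (which filters groups after aggregation) instead of WHERE

Corrected query:
SELECT account, SUM(amount) FROM transactions GROUP BY account HAVING SUM(amount) > 3425.79

Result:
account | SUM(amount)
--------+------------
ACC-102 | 6749.4     
ACC-105 | 3877.57    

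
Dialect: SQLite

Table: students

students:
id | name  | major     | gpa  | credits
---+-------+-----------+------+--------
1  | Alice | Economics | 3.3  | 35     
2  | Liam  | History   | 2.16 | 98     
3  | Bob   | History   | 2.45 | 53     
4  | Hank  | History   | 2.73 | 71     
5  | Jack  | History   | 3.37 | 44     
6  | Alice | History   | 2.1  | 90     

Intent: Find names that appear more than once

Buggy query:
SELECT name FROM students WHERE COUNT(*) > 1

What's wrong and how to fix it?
Bug: COUNT(*) is an aggregate and cannot be used in WHERE

Fix: GROUP BY name, then filter groups with HAVING COUNT(*) > 1

Corrected query:
SELECT name FROM students GROUP BY name HAVING COUNT(*) > 1

Result:
name 
-----
Alice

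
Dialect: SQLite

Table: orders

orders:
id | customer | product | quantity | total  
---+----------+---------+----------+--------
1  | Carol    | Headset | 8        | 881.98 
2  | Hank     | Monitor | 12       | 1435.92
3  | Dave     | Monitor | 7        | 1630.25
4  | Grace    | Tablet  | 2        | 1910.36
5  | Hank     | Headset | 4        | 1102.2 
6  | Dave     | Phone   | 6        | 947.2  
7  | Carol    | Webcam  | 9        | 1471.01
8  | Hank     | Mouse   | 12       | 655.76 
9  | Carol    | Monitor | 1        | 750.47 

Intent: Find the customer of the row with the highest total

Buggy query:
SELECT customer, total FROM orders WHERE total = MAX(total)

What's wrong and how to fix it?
Bug: MAX(total) is an aggregate and cannot be used directly in WHERE

Fix: Wrap MAX in a scalar subquery so WHERE compares against a single value

Corrected query:
SELECT customer, total FROM orders WHERE total = (SELECT MAX(total) FROM orders)

Result:
customer | total  
---------+--------
Grace    | 1910.36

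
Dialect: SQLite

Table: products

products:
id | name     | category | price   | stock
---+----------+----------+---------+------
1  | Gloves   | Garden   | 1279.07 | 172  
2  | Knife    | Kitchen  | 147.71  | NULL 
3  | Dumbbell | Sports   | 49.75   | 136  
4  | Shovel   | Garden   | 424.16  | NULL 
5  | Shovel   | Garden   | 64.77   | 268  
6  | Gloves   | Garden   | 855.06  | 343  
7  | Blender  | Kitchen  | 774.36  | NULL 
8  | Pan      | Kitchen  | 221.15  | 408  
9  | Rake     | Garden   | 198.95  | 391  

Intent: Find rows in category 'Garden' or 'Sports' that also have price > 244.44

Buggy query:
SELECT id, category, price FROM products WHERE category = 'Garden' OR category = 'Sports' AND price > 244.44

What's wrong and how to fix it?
Bug: AND binds tighter than OR, so this parses as category = 'Garden' OR (category = 'Sports' AND price > 244.44)

Fix: Group the OR with parentheses (or use IN), then AND the threshold

Corrected query:
SELECT id, category, price FROM products WHERE (category = 'Garden' OR category = 'Sports') AND price > 244.44

Result:
id | category | price  
---+----------+--------
1  | Garden   | 1279.07
4  | Garden   | 424.16 
6  | Garden   | 855.06 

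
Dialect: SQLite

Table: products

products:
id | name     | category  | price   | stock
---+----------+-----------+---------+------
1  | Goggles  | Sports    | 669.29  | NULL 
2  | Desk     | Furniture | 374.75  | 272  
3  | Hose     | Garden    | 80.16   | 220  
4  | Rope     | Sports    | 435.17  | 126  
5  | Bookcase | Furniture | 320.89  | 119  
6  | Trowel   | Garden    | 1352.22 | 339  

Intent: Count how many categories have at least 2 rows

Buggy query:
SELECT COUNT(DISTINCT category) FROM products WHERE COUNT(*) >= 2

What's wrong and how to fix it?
Bug: COUNT(*) cannot appear in WHERE; the per-group count doesn't exist yet

Fix: Group first with HAVING COUNT(*) >= 2, then COUNT the resulting groups

Corrected query:
SELECT COUNT(*) FROM (SELECT category FROM products GROUP BY category HAVING COUNT(*) >= 2)

Result:
COUNT(*)
--------
3       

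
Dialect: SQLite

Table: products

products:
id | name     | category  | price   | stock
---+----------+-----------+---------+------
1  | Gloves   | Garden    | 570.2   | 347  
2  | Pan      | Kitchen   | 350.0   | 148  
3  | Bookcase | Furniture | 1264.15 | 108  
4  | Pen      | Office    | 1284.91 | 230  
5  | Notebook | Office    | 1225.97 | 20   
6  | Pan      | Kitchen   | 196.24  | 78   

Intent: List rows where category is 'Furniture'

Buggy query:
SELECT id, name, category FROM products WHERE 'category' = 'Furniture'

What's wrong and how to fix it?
Bug: Single quotes denote string literals in SQL; the column name is being compared as a constant string

Fix: Remove the quotes around the column name (or use double quotes for an identifier)

Corrected query:
SELECT id, name, category FROM products WHERE category = 'Furniture'

Result:
id | name     | category 
---+----------+----------
3  | Bookcase | Furniture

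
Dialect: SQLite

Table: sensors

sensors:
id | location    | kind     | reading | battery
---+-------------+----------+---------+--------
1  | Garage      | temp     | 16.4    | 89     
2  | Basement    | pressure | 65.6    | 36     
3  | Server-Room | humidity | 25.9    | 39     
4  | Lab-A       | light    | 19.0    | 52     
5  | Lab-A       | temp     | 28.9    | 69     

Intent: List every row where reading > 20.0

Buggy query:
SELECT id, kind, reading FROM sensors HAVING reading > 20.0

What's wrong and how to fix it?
Bug: This is a non-aggregate query (no GROUP BY, no aggregates), so in SQLite the HAVING clause is invalid here; a row-level condition belongs in WHERE

Fix: Replace HAVING with WHERE since the condition applies to individual rows

Corrected query:
SELECT id, kind, reading FROM sensors WHERE reading > 20.0

Result:
id | kind     | reading
---+----------+--------
2  | pressure | 65.6   
3  | humidity | 25.9   
5  | temp     | 28.9   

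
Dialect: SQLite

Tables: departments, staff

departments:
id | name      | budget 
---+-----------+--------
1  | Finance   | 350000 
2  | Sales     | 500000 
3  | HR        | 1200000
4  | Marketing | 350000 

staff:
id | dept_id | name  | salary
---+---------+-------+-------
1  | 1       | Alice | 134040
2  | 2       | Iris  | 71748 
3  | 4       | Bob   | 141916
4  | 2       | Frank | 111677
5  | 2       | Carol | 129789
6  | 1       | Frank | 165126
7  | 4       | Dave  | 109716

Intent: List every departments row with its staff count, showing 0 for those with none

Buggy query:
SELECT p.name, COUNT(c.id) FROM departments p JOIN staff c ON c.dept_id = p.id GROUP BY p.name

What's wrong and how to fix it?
Bug: An inner join excludes parents with zero children

Fix: Use LEFT JOIN so parents without children still appear (COUNT(c.id) gives 0)

Corrected query:
SELECT p.name, COUNT(c.id) FROM departments p LEFT JOIN staff c ON c.dept_id = p.id GROUP BY p.name

Result:
name      | COUNT(c.id)
----------+------------
Finance   | 2          
HR        | 0          
Marketing | 2          
Sales     | 3          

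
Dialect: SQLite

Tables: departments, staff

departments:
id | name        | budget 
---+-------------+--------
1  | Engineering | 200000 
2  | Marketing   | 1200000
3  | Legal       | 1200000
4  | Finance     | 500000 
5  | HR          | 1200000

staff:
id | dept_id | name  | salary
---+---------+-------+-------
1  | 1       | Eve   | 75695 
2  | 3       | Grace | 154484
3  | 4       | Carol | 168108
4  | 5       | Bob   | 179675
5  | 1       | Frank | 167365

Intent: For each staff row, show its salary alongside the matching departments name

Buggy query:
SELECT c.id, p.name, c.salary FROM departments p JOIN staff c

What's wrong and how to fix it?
Bug: JOIN with no ON clause produces a cartesian product; every staff row pairs with every departments row

Fix: Specify the join condition linking the foreign key to the parent id

Corrected query:
SELECT c.id, p.name, c.salary FROM departments p JOIN staff c ON c.dept_id = p.id

Result:
id | name        | salary
---+-------------+-------
1  | Engineering | 75695 
2  | Legal       | 154484
3  | Finance     | 168108
4  | HR          | 179675
5  | Engineering | 167365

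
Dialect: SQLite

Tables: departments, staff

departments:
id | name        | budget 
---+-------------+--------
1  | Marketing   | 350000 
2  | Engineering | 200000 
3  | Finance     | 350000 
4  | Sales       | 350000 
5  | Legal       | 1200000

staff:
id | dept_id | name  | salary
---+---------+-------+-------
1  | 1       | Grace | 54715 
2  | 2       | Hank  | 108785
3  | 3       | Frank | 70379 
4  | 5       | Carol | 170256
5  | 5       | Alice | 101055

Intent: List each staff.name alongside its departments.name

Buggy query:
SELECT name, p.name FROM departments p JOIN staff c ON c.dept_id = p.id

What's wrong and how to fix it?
Bug: Both tables have a 'name' column; the unqualified reference is ambiguous

Fix: Qualify the column with its table alias (c.name)

Corrected query:
SELECT c.name, p.name FROM departments p JOIN staff c ON c.dept_id = p.id

Result:
name  | name       
------+------------
Grace | Marketing  
Hank  | Engineering
Frank | Finance    
Carol | Legal      
Alice | Legal      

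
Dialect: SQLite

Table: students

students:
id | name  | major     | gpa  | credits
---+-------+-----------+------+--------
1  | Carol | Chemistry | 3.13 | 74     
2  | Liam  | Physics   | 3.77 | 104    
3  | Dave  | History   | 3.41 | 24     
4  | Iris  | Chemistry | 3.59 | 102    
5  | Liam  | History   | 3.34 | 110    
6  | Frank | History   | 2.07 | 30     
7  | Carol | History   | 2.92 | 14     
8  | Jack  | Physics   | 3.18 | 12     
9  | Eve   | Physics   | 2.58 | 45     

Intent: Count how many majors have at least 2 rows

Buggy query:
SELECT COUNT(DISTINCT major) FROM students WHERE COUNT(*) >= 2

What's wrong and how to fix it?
Bug: COUNT(*) cannot appear in WHERE; the per-group count doesn't exist yet

Fix: Group first with HAVING COUNT(*) >= 2, then COUNT the resulting groups

Corrected query:
SELECT COUNT(*) FROM (SELECT major FROM students GROUP BY major HAVING COUNT(*) >= 2)

Result:
COUNT(*)
--------
3       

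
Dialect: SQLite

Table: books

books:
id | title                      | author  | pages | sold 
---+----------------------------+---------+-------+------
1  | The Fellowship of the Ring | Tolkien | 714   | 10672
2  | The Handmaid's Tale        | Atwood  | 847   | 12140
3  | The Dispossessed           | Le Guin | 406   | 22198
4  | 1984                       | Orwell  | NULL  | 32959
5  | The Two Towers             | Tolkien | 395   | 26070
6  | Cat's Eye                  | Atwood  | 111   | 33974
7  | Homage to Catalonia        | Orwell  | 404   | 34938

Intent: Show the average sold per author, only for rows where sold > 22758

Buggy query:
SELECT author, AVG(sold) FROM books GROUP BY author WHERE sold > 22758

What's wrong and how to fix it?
Bug: Row-level WHERE must come before GROUP BY in the clause order

Fix: Move the WHERE clause before GROUP BY

Corrected query:
SELECT author, AVG(sold) FROM books WHERE sold > 22758 GROUP BY author

Result:
author  | AVG(sold)
--------+----------
Atwood  | 33974    
Orwell  | 33948.5  
Tolkien | 26070    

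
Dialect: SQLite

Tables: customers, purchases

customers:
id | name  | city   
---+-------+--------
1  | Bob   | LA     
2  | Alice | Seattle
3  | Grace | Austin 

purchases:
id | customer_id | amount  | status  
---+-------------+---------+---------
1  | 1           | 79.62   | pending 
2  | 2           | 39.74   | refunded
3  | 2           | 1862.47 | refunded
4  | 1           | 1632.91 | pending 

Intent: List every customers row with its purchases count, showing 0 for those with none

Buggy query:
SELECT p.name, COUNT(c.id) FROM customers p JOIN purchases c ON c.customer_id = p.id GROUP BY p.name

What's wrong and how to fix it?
Bug: An inner join excludes parents with zero children

Fix: Use LEFT JOIN so parents without children still appear (COUNT(c.id) gives 0)

Corrected query:
SELECT p.name, COUNT(c.id) FROM customers p LEFT JOIN purchases c ON c.customer_id = p.id GROUP BY p.name

Result:
name  | COUNT(c.id)
------+------------
Alice | 2          
Bob   | 2          
Grace | 0          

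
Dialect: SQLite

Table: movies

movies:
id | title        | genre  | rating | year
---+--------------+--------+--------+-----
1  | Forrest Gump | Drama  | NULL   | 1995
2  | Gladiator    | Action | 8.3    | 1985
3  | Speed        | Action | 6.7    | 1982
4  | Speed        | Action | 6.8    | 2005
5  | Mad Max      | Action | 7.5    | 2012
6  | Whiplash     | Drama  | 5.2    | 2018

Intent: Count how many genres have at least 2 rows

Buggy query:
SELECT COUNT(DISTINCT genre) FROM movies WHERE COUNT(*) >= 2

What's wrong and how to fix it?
Bug: COUNT(*) cannot appear in WHERE; the per-group count doesn't exist yet

Fix: Use a subquery that GROUPs and filters with HAVING, then count its rows

Corrected query:
SELECT COUNT(*) FROM (SELECT genre FROM movies GROUP BY genre HAVING COUNT(*) >= 2)

Result:
COUNT(*)
--------
2       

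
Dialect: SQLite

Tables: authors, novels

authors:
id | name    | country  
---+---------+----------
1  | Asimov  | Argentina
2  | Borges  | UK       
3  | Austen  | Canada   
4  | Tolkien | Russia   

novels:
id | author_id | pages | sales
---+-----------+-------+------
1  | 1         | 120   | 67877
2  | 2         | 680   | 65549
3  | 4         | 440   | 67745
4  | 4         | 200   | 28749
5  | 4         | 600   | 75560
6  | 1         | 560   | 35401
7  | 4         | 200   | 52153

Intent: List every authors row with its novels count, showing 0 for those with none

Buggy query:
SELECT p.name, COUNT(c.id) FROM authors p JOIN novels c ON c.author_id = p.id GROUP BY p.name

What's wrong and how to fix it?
Bug: An inner join excludes parents with zero children

Fix: Use LEFT JOIN so parents without children still appear (COUNT(c.id) gives 0)

Corrected query:
SELECT p.name, COUNT(c.id) FROM authors p LEFT JOIN novels c ON c.author_id = p.id GROUP BY p.name

Result:
name    | COUNT(c.id)
--------+------------
Asimov  | 2          
Austen  | 0          
Borges  | 1          
Tolkien | 4          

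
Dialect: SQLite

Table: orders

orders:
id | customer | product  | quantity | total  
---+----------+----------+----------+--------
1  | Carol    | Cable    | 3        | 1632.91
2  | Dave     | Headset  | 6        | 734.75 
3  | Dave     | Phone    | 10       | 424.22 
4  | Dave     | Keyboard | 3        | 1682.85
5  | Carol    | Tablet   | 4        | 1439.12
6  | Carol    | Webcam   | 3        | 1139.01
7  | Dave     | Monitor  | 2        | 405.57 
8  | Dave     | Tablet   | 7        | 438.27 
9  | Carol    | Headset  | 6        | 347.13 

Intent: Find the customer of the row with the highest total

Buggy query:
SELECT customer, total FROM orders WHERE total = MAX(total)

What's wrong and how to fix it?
Bug: MAX(total) is an aggregate and cannot be used directly in WHERE

Fix: Wrap MAX in a scalar subquery so WHERE compares against a single value

Corrected query:
SELECT customer, total FROM orders WHERE total = (SELECT MAX(total) FROM orders)

Result:
customer | total  
---------+--------
Dave     | 1682.85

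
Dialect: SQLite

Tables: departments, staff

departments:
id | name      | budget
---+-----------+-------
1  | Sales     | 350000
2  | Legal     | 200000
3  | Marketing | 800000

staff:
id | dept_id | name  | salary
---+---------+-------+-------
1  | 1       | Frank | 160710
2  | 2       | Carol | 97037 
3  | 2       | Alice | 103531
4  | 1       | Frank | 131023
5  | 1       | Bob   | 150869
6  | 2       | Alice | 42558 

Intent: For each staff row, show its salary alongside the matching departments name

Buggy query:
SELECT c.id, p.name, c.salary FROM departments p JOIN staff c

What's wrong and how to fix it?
Bug: Missing join condition: each staff row is matched to all departments rows instead of just its own

Fix: Specify the join condition linking the foreign key to the parent id

Corrected query:
SELECT c.id, p.name, c.salary FROM departments p JOIN staff c ON c.dept_id = p.id

Result:
id | name  | salary
---+-------+-------
1  | Sales | 160710
2  | Legal | 97037 
3  | Legal | 103531
4  | Sales | 131023
5  | Sales | 150869
6  | Legal | 42558 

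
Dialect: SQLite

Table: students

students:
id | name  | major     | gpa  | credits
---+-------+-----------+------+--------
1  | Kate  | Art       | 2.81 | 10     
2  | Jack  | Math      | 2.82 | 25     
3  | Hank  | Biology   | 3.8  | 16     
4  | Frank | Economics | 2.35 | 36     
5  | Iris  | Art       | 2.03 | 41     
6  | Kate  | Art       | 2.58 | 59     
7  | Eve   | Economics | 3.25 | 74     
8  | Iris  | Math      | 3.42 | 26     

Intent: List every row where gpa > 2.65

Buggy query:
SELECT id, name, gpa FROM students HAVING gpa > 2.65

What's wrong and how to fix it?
Bug: This is a non-aggregate query (no GROUP BY, no aggregates), so in SQLite the HAVING clause is invalid here; a row-level condition belongs in WHERE

Fix: Replace HAVING with WHERE since the condition applies to individual rows

Corrected query:
SELECT id, name, gpa FROM students WHERE gpa > 2.65

Result:
id | name | gpa 
---+------+-----
1  | Kate | 2.81
2  | Jack | 2.82
3  | Hank | 3.8 
7  | Eve  | 3.25
8  | Iris | 3.42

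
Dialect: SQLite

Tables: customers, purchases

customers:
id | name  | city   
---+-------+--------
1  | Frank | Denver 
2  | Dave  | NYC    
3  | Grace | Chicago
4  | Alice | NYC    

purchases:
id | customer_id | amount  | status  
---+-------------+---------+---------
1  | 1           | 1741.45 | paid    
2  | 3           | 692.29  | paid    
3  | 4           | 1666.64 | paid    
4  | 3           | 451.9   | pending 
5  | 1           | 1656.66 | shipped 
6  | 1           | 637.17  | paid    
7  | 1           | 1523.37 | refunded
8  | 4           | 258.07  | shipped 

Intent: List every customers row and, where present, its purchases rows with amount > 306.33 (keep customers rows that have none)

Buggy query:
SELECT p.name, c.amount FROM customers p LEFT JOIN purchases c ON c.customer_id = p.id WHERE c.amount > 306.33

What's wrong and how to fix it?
Bug: A WHERE condition on the right-hand table after LEFT JOIN drops unmatched parents

Fix: Put 'c.amount > 306.33' in the JOIN's ON clause instead of WHERE

Corrected query:
SELECT p.name, c.amount FROM customers p LEFT JOIN purchases c ON c.customer_id = p.id AND c.amount > 306.33

Result:
name  | amount 
------+--------
Frank | 637.17 
Frank | 1523.37
Frank | 1656.66
Frank | 1741.45
Dave  | NULL   
Grace | 451.9  
Grace | 692.29 
Alice | 1666.64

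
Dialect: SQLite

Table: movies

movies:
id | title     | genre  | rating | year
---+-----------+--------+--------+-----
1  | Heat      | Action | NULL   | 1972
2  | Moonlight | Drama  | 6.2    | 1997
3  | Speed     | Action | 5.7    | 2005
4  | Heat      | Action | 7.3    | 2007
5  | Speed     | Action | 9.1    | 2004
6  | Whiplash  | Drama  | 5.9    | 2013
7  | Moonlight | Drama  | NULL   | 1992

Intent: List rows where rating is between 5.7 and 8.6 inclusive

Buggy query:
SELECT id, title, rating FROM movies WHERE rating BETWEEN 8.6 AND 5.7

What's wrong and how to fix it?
Bug: The bounds are reversed; BETWEEN a AND b requires a <= b to match anything

Fix: Write BETWEEN 5.7 AND 8.6

Corrected query:
SELECT id, title, rating FROM movies WHERE rating BETWEEN 5.7 AND 8.6

Result:
id | title     | rating
---+-----------+-------
2  | Moonlight | 6.2   
3  | Speed     | 5.7   
4  | Heat      | 7.3   
6  | Whiplash  | 5.9   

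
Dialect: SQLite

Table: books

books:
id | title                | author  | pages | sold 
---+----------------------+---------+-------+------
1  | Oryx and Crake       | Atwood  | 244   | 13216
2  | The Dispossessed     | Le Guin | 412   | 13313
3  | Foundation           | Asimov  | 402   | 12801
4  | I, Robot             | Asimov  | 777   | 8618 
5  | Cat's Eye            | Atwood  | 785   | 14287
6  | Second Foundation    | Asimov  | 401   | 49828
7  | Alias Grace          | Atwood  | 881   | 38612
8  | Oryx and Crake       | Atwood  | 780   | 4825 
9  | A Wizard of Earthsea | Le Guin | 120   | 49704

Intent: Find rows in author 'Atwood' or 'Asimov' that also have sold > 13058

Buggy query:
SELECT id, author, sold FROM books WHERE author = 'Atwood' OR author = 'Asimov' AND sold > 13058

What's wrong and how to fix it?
Bug: AND binds tighter than OR, so this parses as author = 'Atwood' OR (author = 'Asimov' AND sold > 13058)

Fix: Add parentheses around the OR so the AND applies to both alternatives

Corrected query:
SELECT id, author, sold FROM books WHERE (author = 'Atwood' OR author = 'Asimov') AND sold > 13058

Result:
id | author | sold 
---+--------+------
1  | Atwood | 13216
5  | Atwood | 14287
6  | Asimov | 49828
7  | Atwood | 38612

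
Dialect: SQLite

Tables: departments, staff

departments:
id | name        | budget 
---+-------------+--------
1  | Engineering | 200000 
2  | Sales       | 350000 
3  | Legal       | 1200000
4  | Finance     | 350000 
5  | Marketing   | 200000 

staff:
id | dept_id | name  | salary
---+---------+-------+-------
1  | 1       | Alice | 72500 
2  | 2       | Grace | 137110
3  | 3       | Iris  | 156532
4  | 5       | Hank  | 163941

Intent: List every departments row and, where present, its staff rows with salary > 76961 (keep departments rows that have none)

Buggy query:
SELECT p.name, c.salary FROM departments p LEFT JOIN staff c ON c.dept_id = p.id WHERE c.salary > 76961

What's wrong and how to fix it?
Bug: Filtering c.salary in WHERE discards the NULL rows produced by LEFT JOIN, turning it into an inner join

Fix: Move the right-table condition into the ON clause so unmatched parents are kept

Corrected query:
SELECT p.name, c.salary FROM departments p LEFT JOIN staff c ON c.dept_id = p.id AND c.salary > 76961

Result:
name        | salary
------------+-------
Engineering | NULL  
Sales       | 137110
Legal       | 156532
Finance     | NULL  
Marketing   | 163941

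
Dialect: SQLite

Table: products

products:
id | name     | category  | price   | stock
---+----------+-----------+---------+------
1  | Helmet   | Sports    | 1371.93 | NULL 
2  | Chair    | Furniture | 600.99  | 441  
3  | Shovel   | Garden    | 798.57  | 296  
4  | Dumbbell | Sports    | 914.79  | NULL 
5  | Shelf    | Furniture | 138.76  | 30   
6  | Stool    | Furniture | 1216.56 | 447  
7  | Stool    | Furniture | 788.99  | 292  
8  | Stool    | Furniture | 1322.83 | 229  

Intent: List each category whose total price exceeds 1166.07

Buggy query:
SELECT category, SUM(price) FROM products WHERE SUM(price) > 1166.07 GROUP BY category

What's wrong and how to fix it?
Bug: Aggregate functions cannot appear in a WHERE clause

Fix: Move the aggregate condition to a HAVING clause

Corrected query:
SELECT category, SUM(price) FROM products GROUP BY category HAVING SUM(price) > 1166.07

Result:
category  | SUM(price)
----------+-----------
Furniture | 4068.13   
Sports    | 2286.72   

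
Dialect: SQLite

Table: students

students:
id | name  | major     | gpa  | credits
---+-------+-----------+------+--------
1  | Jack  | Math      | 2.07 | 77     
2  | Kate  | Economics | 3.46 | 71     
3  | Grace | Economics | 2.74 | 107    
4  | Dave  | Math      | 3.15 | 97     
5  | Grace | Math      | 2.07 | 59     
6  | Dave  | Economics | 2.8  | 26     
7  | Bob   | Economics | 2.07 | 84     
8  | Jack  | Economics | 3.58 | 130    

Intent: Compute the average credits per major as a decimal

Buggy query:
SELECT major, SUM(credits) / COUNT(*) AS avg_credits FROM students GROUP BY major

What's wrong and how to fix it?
Bug: SUM(credits) and COUNT(*) are both integers; the division truncates the fractional part

Fix: Multiply by 1.0 (or CAST to REAL) to force floating-point division

Corrected query:
SELECT major, SUM(credits) * 1.0 / COUNT(*) AS avg_credits FROM students GROUP BY major

Result:
major     | avg_credits
----------+------------
Economics | 83.6       
Math      | 77.666667  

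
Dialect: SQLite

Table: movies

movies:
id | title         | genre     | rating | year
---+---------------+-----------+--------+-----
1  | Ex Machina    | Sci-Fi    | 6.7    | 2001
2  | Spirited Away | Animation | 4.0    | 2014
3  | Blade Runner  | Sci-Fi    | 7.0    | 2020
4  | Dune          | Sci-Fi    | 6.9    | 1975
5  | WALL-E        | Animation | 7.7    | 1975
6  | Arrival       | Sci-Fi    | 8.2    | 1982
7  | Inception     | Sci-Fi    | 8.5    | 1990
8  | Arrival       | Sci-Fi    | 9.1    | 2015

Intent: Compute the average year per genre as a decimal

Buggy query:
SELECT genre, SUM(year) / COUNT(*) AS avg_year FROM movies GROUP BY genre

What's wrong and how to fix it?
Bug: SUM(year) and COUNT(*) are both integers; the division truncates the fractional part

Fix: Multiply by 1.0 (or CAST to REAL) to force floating-point division

Corrected query:
SELECT genre, SUM(year) * 1.0 / COUNT(*) AS avg_year FROM movies GROUP BY genre

Result:
genre     | avg_year   
----------+------------
Animation | 1994.5     
Sci-Fi    | 1997.166667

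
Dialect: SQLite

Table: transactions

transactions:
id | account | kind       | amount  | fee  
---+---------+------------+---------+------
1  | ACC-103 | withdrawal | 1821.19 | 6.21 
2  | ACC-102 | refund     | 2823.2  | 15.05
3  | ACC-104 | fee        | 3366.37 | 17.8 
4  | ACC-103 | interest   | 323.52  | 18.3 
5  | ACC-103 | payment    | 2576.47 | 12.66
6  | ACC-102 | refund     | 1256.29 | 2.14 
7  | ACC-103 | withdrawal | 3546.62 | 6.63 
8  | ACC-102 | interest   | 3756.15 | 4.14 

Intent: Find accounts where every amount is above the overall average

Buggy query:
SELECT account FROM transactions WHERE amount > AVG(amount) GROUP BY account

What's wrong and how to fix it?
Bug: AVG() is an aggregate; it can't sit directly in WHERE

Fix: Compute the overall average in a scalar subquery and compare each group's MIN against it in HAVING

Corrected query:
SELECT account FROM transactions GROUP BY account HAVING MIN(amount) > (SELECT AVG(amount) FROM transactions)

Result:
account
-------
ACC-104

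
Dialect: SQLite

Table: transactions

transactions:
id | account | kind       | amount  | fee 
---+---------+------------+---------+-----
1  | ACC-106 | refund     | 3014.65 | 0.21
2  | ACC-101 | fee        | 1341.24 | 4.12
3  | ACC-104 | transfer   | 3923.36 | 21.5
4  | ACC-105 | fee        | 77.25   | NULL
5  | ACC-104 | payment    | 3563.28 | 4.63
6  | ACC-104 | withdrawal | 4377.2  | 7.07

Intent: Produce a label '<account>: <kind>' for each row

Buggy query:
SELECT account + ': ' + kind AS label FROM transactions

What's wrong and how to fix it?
Bug: '+' is numeric addition; on text columns SQLite converts them to 0 instead of concatenating

Fix: Use the || operator for string concatenation

Corrected query:
SELECT account || ': ' || kind AS label FROM transactions

Result:
label              
-------------------
ACC-106: refund    
ACC-101: fee       
ACC-104: transfer  
ACC-105: fee       
ACC-104: payment   
ACC-104: withdrawal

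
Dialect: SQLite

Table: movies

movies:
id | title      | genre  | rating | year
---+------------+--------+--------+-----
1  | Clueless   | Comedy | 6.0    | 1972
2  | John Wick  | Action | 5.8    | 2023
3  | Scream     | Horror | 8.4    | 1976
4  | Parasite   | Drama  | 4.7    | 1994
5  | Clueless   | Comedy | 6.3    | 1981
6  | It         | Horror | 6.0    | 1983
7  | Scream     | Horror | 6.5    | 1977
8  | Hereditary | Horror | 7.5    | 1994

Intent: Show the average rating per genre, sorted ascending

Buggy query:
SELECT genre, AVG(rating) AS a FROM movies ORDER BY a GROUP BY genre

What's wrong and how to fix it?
Bug: GROUP BY must precede ORDER BY

Fix: Reorder: SELECT … FROM … GROUP BY … ORDER BY …

Corrected query:
SELECT genre, AVG(rating) AS a FROM movies GROUP BY genre ORDER BY a

Result:
genre  | a   
-------+-----
Drama  | 4.7 
Action | 5.8 
Comedy | 6.15
Horror | 7.1 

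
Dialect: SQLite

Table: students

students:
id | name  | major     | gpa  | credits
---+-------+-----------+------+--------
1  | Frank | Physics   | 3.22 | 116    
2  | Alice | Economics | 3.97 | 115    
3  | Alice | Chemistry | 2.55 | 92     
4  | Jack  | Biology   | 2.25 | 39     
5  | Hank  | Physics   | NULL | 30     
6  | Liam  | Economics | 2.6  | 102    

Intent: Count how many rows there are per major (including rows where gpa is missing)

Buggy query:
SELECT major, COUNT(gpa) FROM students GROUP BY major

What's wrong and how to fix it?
Bug: COUNT(gpa) skips NULLs, so groups with missing gpa are undercounted

Fix: Use COUNT(*) to count all rows regardless of NULL

Corrected query:
SELECT major, COUNT(*) FROM students GROUP BY major

Result:
major     | COUNT(*)
----------+---------
Biology   | 1       
Chemistry | 1       
Economics | 2       
Physics   | 2       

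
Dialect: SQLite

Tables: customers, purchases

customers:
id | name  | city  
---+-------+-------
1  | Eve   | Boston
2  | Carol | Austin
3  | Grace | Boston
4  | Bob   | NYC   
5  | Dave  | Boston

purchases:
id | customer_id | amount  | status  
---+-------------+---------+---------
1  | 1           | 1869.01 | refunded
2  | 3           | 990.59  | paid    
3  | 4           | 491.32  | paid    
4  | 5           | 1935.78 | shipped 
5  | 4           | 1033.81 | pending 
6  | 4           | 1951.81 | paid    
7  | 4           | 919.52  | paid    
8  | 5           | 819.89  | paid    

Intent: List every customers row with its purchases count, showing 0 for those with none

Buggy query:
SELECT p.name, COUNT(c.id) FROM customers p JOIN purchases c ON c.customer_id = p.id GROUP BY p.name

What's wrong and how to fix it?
Bug: INNER JOIN drops customers rows that have no matching purchases rows

Fix: Switch to LEFT JOIN to retain unmatched parent rows

Corrected query:
SELECT p.name, COUNT(c.id) FROM customers p LEFT JOIN purchases c ON c.customer_id = p.id GROUP BY p.name

Result:
name  | COUNT(c.id)
------+------------
Bob   | 4          
Carol | 0          
Dave  | 2          
Eve   | 1          
Grace | 1          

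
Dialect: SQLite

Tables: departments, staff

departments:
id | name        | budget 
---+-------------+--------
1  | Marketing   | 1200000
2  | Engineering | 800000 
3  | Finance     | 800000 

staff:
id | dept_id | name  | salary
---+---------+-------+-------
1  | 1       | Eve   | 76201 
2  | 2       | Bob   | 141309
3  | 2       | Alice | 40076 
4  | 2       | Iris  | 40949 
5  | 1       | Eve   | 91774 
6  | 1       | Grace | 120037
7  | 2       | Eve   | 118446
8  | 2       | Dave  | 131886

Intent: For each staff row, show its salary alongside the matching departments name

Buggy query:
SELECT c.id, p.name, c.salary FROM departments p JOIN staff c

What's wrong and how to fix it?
Bug: Missing join condition: each staff row is matched to all departments rows instead of just its own

Fix: Add ON c.dept_id = p.id to the JOIN

Corrected query:
SELECT c.id, p.name, c.salary FROM departments p JOIN staff c ON c.dept_id = p.id

Result:
id | name        | salary
---+-------------+-------
1  | Marketing   | 76201 
2  | Engineering | 141309
3  | Engineering | 40076 
4  | Engineering | 40949 
5  | Marketing   | 91774 
6  | Marketing   | 120037
7  | Engineering | 118446
8  | Engineering | 131886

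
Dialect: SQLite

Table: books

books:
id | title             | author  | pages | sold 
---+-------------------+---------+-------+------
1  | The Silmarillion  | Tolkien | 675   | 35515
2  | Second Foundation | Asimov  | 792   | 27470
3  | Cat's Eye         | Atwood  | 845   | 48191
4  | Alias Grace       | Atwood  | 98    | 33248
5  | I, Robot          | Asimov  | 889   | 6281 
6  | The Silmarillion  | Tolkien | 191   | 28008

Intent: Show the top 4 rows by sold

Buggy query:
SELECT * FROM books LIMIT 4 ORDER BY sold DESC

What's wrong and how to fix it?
Bug: LIMIT must come after ORDER BY

Fix: Sort with ORDER BY, then apply LIMIT

Corrected query:
SELECT * FROM books ORDER BY sold DESC LIMIT 4

Result:
id | title            | author  | pages | sold 
---+------------------+---------+-------+------
3  | Cat's Eye        | Atwood  | 845   | 48191
1  | The Silmarillion | Tolkien | 675   | 35515
4  | Alias Grace      | Atwood  | 98    | 33248
6  | The Silmarillion | Tolkien | 191   | 28008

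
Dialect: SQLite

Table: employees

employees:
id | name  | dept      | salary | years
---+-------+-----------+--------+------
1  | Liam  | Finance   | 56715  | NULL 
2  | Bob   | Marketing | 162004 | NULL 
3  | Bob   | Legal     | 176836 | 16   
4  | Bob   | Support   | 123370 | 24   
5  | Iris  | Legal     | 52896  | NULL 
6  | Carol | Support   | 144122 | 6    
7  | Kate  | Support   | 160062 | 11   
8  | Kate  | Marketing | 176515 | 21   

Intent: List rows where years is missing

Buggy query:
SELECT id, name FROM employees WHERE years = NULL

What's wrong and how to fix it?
Bug: Comparing to NULL with '=' never matches; NULL = NULL is unknown, not true

Fix: Replace '= NULL' with 'IS NULL'

Corrected query:
SELECT id, name FROM employees WHERE years IS NULL

Result:
id | name
---+-----
1  | Liam
2  | Bob 
5  | Iris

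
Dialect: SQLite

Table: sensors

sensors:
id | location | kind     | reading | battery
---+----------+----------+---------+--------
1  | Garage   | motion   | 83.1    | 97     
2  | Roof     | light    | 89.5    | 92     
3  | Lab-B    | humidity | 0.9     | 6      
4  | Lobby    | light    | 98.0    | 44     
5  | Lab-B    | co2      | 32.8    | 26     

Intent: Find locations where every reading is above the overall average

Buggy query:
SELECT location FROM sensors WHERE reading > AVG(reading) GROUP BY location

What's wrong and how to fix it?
Bug: AVG() is an aggregate; it can't sit directly in WHERE

Fix: Use a subquery for AVG and a HAVING MIN(...) filter so the condition holds for every row in the group

Corrected query:
SELECT location FROM sensors GROUP BY location HAVING MIN(reading) > (SELECT AVG(reading) FROM sensors)

Result:
location
--------
Garage  
Lobby   
Roof    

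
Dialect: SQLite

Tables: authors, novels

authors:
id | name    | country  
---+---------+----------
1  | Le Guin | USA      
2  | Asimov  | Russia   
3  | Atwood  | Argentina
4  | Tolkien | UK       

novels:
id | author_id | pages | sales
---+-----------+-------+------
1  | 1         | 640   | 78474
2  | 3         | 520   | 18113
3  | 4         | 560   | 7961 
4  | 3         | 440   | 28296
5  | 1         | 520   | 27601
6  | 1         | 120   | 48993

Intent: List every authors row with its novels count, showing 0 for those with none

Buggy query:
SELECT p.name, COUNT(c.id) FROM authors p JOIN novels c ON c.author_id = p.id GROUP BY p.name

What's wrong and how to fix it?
Bug: An inner join excludes parents with zero children

Fix: Use LEFT JOIN so parents without children still appear (COUNT(c.id) gives 0)

Corrected query:
SELECT p.name, COUNT(c.id) FROM authors p LEFT JOIN novels c ON c.author_id = p.id GROUP BY p.name

Result:
name    | COUNT(c.id)
--------+------------
Asimov  | 0          
Atwood  | 2          
Le Guin | 3          
Tolkien | 1          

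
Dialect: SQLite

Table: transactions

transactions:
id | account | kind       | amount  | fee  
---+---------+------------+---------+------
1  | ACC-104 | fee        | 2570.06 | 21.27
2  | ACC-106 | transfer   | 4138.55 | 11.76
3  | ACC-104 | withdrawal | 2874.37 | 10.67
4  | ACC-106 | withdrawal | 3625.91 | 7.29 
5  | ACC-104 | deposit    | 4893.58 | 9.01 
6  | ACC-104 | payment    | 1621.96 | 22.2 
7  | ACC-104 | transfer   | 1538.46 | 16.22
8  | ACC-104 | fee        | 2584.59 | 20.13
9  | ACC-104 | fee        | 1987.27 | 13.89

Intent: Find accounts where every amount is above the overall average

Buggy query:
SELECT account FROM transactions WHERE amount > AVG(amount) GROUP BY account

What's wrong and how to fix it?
Bug: AVG() is an aggregate; it can't sit directly in WHERE

Fix: Compute the overall average in a scalar subquery and compare each group's MIN against it in HAVING

Corrected query:
SELECT account FROM transactions GROUP BY account HAVING MIN(amount) > (SELECT AVG(amount) FROM transactions)

Result:
account
-------
ACC-106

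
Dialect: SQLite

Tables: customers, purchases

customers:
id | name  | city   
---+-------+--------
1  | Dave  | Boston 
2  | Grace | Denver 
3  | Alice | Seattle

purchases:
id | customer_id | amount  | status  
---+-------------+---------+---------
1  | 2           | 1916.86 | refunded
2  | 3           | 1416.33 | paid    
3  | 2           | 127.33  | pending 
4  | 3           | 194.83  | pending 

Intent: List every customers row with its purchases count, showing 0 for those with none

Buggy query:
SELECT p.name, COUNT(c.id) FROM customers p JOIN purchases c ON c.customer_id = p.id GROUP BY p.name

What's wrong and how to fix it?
Bug: INNER JOIN drops customers rows that have no matching purchases rows

Fix: Switch to LEFT JOIN to retain unmatched parent rows

Corrected query:
SELECT p.name, COUNT(c.id) FROM customers p LEFT JOIN purchases c ON c.customer_id = p.id GROUP BY p.name

Result:
name  | COUNT(c.id)
------+------------
Alice | 2          
Dave  | 0          
Grace | 2          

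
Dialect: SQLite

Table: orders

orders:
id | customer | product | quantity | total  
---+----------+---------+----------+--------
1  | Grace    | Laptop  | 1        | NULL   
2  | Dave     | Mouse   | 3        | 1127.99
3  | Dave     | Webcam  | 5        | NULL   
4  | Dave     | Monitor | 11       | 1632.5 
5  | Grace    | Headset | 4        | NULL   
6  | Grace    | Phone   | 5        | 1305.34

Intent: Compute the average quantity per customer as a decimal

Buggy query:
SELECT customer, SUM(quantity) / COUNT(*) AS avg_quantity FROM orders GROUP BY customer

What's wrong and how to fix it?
Bug: Both operands are integers, so '/' performs integer division and truncates

Fix: Multiply by 1.0 (or CAST to REAL) to force floating-point division

Corrected query:
SELECT customer, SUM(quantity) * 1.0 / COUNT(*) AS avg_quantity FROM orders GROUP BY customer

Result:
customer | avg_quantity
---------+-------------
Dave     | 6.333333    
Grace    | 3.333333    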